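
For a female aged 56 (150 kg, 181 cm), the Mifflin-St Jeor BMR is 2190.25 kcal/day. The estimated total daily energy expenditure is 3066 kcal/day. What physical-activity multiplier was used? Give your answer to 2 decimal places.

Activity factor = TEE ÷ BMR = 3066 ÷ 2190.25 = 1.4.

1.40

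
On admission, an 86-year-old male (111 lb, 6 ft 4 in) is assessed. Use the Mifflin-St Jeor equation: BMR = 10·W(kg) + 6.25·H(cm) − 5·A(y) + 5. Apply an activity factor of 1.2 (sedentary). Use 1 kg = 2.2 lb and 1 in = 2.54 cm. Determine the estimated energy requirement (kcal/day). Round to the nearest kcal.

1543 kcal/day

Convert to metric: weight = 111 ÷ 2.2 = 50.4545 kg; height = (6×12 + 4) × 2.54 = 76 × 2.54 = 193.04 cm.
Mifflin-St Jeor (male): BMR = 10(50.4545) + 6.25(193.04) − 5(86) + 5 = 504.5455 + 1206.5 − 430 + 5 = 1286.0455 kcal/day.
TEE = BMR × activity factor = 1286.0455 × 1.2 = 1543.2545 kcal/day.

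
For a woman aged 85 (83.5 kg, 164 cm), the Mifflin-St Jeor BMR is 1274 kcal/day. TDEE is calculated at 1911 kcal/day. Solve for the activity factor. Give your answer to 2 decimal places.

1.50

Activity factor = TEE ÷ BMR = 1911 ÷ 1274 = 1.5.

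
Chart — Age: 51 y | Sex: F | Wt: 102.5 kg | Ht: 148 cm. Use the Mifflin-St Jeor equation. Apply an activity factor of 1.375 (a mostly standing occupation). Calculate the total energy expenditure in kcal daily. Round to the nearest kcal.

Mifflin-St Jeor (female): BMR = 10(102.5) + 6.25(148) − 5(51) − 161 = 1025 + 925 − 255 − 161 = 1534 kcal/day.
TEE = BMR × activity factor = 1534 × 1.375 = 2109.25 kcal/day.

2109 kcal daily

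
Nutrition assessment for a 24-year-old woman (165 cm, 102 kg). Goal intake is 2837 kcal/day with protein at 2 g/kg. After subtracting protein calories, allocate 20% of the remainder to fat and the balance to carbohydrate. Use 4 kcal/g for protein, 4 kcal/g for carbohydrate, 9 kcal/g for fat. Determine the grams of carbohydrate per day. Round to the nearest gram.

404 g/day

Protein = 2 × 102 = 204 g → 204 × 4 = 816 kcal.
Non-protein calories = 2837 − 816 = 2021 kcal.
Fat: 20% × 2021 = 404.2 kcal; carbohydrate: 1616.8 kcal.
Carbohydrate: 1616.8 kcal ÷ 4 kcal/g = 404.2 g.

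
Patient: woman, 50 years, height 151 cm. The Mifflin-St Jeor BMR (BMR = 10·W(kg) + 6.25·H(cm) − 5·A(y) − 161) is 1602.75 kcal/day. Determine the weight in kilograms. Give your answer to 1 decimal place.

107.0 kg

1602.75 = 10·W + 6.25(151) − 5(50) − 161
10·W = 1602.75 − 532.75 = 1070, so W = 107 kg.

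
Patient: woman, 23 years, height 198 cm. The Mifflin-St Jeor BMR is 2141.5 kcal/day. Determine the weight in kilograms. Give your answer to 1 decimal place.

2141.5 = 10·W + 6.25(198) − 5(23) − 161
10·W = 2141.5 − 961.5 = 1180, so W = 118 kg.

118.0 kg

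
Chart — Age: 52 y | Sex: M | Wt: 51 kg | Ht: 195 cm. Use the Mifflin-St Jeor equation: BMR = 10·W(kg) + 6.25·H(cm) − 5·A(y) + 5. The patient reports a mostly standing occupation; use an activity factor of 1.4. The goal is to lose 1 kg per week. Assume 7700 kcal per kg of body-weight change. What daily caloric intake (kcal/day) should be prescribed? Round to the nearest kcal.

963 kcal/day

Mifflin-St Jeor (male): BMR = 10(51) + 6.25(195) − 5(52) + 5 = 510 + 1218.75 − 260 + 5 = 1473.75 kcal/day.
TEE = 1473.75 × 1.4 = 2063.25 kcal/day.
Required daily deficit = 1 × 7700 ÷ 7 = 1100 kcal/day.
Target intake = 2063.25 − 1100 = 963.25 kcal/day.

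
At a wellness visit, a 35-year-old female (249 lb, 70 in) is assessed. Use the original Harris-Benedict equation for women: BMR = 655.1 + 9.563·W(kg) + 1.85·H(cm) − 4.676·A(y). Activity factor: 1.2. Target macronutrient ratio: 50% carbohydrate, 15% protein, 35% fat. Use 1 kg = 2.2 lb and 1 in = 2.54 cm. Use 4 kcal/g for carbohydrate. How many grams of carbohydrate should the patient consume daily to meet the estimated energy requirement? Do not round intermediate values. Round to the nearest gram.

285 g/day

Convert to metric: weight = 249 ÷ 2.2 = 113.1818 kg; height = 70 × 2.54 = 177.8 cm.
Harris-Benedict: BMR = 655.1 + 9.563(113.1818) + 1.85(177.8) − 4.676(35) = 1902.7277 kcal/day.
TEE = 1902.7277 × 1.2 = 2283.2733 kcal/day.
Carbohydrate energy = 50% × 2283.2733 = 1141.6366 kcal.
Carbohydrate = 1141.6366 ÷ 4 kcal/g = 285.4092 g.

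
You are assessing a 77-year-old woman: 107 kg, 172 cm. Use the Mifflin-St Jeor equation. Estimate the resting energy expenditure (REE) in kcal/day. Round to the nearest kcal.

Mifflin-St Jeor (female): BMR = 10(107) + 6.25(172) − 5(77) − 161 = 1070 + 1075 − 385 − 161 = 1599 kcal/day.

1599 kcal/day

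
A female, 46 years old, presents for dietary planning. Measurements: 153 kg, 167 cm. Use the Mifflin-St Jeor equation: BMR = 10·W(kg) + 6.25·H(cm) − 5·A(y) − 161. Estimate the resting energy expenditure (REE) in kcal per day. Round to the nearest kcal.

2183 kcal per day

Mifflin-St Jeor (female): BMR = 10(153) + 6.25(167) − 5(46) − 161 = 1530 + 1043.75 − 230 − 161 = 2182.75 kcal/day.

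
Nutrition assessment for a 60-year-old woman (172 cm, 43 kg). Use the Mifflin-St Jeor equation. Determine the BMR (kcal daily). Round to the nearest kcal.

Mifflin-St Jeor (female): BMR = 10(43) + 6.25(172) − 5(60) − 161 = 430 + 1075 − 300 − 161 = 1044 kcal/day.

1044 kcal daily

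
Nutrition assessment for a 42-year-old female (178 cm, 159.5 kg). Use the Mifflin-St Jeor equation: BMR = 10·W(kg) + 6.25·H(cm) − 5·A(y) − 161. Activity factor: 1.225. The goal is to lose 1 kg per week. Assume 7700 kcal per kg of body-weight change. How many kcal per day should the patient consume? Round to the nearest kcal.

1762 kcal per day

Mifflin-St Jeor (female): BMR = 10(159.5) + 6.25(178) − 5(42) − 161 = 1595 + 1112.5 − 210 − 161 = 2336.5 kcal/day.
TEE = 2336.5 × 1.225 = 2862.2125 kcal/day.
Required daily deficit = 1 × 7700 ÷ 7 = 1100 kcal/day.
Target intake = 2862.2125 − 1100 = 1762.2125 kcal/day.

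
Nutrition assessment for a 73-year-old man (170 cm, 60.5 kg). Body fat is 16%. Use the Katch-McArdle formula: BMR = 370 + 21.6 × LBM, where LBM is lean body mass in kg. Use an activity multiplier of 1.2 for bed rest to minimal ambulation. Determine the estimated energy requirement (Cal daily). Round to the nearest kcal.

1761 Cal daily

LBM = 60.5 × (1 − 0.16) = 50.82 kg. Katch-McArdle: BMR = 370 + 21.6 × 50.82 = 1467.712 kcal/day.
TEE = BMR × activity factor = 1467.712 × 1.2 = 1761.2544 kcal/day.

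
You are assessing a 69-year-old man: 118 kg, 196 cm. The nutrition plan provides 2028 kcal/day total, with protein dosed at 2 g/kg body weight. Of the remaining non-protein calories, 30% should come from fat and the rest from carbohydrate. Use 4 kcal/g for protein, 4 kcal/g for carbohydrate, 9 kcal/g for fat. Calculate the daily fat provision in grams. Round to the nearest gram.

36 g/day

Protein = 2 × 118 = 236 g → 236 × 4 = 944 kcal.
Non-protein calories = 2028 − 944 = 1084 kcal.
Fat: 30% × 1084 = 325.2 kcal; carbohydrate: 758.8 kcal.
Fat: 325.2 kcal ÷ 9 kcal/g = 36.1333 g.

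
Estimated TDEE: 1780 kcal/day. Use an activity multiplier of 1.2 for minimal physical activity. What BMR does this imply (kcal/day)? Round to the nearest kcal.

BMR = TEE ÷ activity factor = 1780 ÷ 1.2 = 1483.3333 kcal/day.

1483 kcal/day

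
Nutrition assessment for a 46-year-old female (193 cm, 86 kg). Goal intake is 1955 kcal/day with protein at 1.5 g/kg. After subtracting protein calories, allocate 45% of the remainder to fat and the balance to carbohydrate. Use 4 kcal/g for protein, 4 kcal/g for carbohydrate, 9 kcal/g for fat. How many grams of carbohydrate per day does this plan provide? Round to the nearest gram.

198 g/day

Protein = 1.5 × 86 = 129 g → 129 × 4 = 516 kcal.
Non-protein calories = 1955 − 516 = 1439 kcal.
Fat: 45% × 1439 = 647.55 kcal; carbohydrate: 791.45 kcal.
Carbohydrate: 791.45 kcal ÷ 4 kcal/g = 197.8625 g.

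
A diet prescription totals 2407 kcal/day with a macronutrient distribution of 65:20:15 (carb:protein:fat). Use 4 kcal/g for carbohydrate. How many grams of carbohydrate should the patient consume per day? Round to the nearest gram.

Carbohydrate energy = 65% × 2407 = 1564.55 kcal.
At 4 kcal/g: 1564.55 ÷ 4 = 391.1375 g.

391 g/day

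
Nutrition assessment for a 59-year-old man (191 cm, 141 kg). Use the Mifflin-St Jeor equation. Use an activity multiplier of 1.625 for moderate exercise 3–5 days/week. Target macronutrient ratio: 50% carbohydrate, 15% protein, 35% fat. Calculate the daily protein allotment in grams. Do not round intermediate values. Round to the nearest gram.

Mifflin-St Jeor (male): BMR = 10(141) + 6.25(191) − 5(59) + 5 = 1410 + 1193.75 − 295 + 5 = 2313.75 kcal/day.
TEE = 2313.75 × 1.625 = 3759.8438 kcal/day.
Protein energy = 15% × 3759.8438 = 563.9766 kcal.
Protein = 563.9766 ÷ 4 kcal/g = 140.9941 g.

141 g/day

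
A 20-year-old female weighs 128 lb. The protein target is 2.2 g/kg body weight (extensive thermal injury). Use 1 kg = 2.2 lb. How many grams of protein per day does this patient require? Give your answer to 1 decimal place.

128.0 g/day

Weight in kg = 128 ÷ 2.2 = 58.1818 kg.
Protein = 2.2 g/kg × 58.1818 kg = 128 g/day.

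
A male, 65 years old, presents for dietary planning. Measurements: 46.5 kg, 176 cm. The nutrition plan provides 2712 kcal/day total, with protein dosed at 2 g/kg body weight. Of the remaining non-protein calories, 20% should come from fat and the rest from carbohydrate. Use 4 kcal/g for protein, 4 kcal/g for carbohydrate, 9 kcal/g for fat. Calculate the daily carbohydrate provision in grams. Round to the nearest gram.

Protein = 2 × 46.5 = 93 g → 93 × 4 = 372 kcal.
Non-protein calories = 2712 − 372 = 2340 kcal.
Fat: 20% × 2340 = 468 kcal; carbohydrate: 1872 kcal.
Carbohydrate: 1872 kcal ÷ 4 kcal/g = 468 g.

468 g/day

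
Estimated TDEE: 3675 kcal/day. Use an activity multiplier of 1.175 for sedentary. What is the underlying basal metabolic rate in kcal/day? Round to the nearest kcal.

3128 kcal/day

BMR = TEE ÷ activity factor = 3675 ÷ 1.175 = 3127.6596 kcal/day.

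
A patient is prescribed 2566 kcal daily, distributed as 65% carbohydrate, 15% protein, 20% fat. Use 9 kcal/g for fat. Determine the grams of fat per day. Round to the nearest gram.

Fat energy = 20% × 2566 = 513.2 kcal.
At 9 kcal/g: 513.2 ÷ 9 = 57.0222 g.

57 g/day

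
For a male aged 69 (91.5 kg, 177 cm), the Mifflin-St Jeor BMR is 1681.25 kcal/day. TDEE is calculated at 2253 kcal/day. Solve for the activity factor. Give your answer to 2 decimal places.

1.34

Activity factor = TEE ÷ BMR = 2253 ÷ 1681.25 = 1.34.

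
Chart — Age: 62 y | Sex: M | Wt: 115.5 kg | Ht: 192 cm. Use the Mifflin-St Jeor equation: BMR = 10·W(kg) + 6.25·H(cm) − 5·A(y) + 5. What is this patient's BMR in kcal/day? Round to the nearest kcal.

2050 kcal/day

Mifflin-St Jeor (male): BMR = 10(115.5) + 6.25(192) − 5(62) + 5 = 1155 + 1200 − 310 + 5 = 2050 kcal/day.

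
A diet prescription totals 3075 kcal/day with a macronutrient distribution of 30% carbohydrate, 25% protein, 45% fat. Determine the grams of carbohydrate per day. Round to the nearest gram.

Carbohydrate energy = 30% × 3075 = 922.5 kcal.
At 4 kcal/g: 922.5 ÷ 4 = 230.625 g.

231 g/day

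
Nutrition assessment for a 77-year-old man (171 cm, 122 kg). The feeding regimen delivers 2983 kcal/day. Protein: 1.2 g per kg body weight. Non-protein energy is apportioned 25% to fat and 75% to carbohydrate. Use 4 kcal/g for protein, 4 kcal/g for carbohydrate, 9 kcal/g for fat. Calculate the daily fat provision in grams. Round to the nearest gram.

67 g/day

Protein = 1.2 × 122 = 146.4 g → 146.4 × 4 = 585.6 kcal.
Non-protein calories = 2983 − 585.6 = 2397.4 kcal.
Fat: 25% × 2397.4 = 599.35 kcal; carbohydrate: 1798.05 kcal.
Fat: 599.35 kcal ÷ 9 kcal/g = 66.5944 g.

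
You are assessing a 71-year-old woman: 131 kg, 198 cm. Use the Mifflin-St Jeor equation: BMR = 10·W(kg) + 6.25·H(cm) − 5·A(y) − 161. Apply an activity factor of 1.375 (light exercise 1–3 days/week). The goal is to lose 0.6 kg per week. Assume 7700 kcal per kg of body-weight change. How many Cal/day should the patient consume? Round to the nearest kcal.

2133 Cal/day

Mifflin-St Jeor (female): BMR = 10(131) + 6.25(198) − 5(71) − 161 = 1310 + 1237.5 − 355 − 161 = 2031.5 kcal/day.
TEE = 2031.5 × 1.375 = 2793.3125 kcal/day.
Required daily deficit = 0.6 × 7700 ÷ 7 = 660 kcal/day.
Target intake = 2793.3125 − 660 = 2133.3125 kcal/day.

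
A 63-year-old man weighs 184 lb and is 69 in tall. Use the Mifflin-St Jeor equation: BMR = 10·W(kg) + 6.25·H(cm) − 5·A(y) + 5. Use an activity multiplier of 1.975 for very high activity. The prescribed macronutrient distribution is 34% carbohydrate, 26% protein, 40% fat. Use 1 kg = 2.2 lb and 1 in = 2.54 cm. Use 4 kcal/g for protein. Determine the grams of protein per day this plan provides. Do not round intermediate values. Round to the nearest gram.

Convert to metric: weight = 184 ÷ 2.2 = 83.6364 kg; height = 69 × 2.54 = 175.26 cm.
Mifflin-St Jeor (male): BMR = 10(83.6364) + 6.25(175.26) − 5(63) + 5 = 836.3636 + 1095.375 − 315 + 5 = 1621.7386 kcal/day.
TEE = 1621.7386 × 1.975 = 3202.9338 kcal/day.
Protein energy = 26% × 3202.9338 = 832.7628 kcal.
Protein = 832.7628 ÷ 4 kcal/g = 208.1907 g.

208 g/day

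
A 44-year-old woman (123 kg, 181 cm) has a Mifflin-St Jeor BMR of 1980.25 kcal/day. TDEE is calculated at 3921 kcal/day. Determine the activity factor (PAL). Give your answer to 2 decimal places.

1.98

Activity factor = TEE ÷ BMR = 3921 ÷ 1980.25 = 1.98.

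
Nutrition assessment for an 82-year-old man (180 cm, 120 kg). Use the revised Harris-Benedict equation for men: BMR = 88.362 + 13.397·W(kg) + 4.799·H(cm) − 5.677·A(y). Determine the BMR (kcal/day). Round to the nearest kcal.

Harris-Benedict: BMR = 88.362 + 13.397(120) + 4.799(180) − 5.677(82) = 2094.308 kcal/day.

2094 kcal/day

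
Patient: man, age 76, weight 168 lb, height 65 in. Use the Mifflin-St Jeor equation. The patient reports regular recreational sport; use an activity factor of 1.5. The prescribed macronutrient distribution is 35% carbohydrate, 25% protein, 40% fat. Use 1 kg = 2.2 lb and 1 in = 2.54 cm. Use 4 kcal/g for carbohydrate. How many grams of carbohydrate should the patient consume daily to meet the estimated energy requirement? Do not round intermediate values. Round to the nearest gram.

186 g/day

Convert to metric: weight = 168 ÷ 2.2 = 76.3636 kg; height = 65 × 2.54 = 165.1 cm.
Mifflin-St Jeor (male): BMR = 10(76.3636) + 6.25(165.1) − 5(76) + 5 = 763.6364 + 1031.875 − 380 + 5 = 1420.5114 kcal/day.
TEE = 1420.5114 × 1.5 = 2130.767 kcal/day.
Carbohydrate energy = 35% × 2130.767 = 745.7685 kcal.
Carbohydrate = 745.7685 ÷ 4 kcal/g = 186.4421 g.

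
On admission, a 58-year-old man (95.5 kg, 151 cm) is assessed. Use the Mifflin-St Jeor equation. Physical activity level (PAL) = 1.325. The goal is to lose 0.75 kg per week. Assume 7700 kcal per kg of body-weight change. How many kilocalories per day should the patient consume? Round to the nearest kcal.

1313 kilocalories per day

Mifflin-St Jeor (male): BMR = 10(95.5) + 6.25(151) − 5(58) + 5 = 955 + 943.75 − 290 + 5 = 1613.75 kcal/day.
TEE = 1613.75 × 1.325 = 2138.2188 kcal/day.
Required daily deficit = 0.75 × 7700 ÷ 7 = 825 kcal/day.
Target intake = 2138.2188 − 825 = 1313.2188 kcal/day.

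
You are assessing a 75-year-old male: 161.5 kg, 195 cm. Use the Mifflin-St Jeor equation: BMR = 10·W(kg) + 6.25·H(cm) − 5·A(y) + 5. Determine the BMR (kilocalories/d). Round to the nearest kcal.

Mifflin-St Jeor (male): BMR = 10(161.5) + 6.25(195) − 5(75) + 5 = 1615 + 1218.75 − 375 + 5 = 2463.75 kcal/day.

2464 kilocalories/d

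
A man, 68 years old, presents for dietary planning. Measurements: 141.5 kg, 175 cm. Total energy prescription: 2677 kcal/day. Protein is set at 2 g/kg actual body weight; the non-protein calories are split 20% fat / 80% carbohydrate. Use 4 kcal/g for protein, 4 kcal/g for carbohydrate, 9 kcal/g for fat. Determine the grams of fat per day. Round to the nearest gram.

34 g/day

Protein = 2 × 141.5 = 283 g → 283 × 4 = 1132 kcal.
Non-protein calories = 2677 − 1132 = 1545 kcal.
Fat: 20% × 1545 = 309 kcal; carbohydrate: 1236 kcal.
Fat: 309 kcal ÷ 9 kcal/g = 34.3333 g.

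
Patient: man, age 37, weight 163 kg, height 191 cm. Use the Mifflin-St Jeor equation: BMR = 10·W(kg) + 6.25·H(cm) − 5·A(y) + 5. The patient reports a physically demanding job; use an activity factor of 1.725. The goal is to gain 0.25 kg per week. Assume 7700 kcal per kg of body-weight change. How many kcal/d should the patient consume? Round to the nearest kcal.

Mifflin-St Jeor (male): BMR = 10(163) + 6.25(191) − 5(37) + 5 = 1630 + 1193.75 − 185 + 5 = 2643.75 kcal/day.
TEE = 2643.75 × 1.725 = 4560.4688 kcal/day.
Required daily surplus = 0.25 × 7700 ÷ 7 = 275 kcal/day.
Target intake = 4560.4688 + 275 = 4835.4688 kcal/day.

4835 kcal/d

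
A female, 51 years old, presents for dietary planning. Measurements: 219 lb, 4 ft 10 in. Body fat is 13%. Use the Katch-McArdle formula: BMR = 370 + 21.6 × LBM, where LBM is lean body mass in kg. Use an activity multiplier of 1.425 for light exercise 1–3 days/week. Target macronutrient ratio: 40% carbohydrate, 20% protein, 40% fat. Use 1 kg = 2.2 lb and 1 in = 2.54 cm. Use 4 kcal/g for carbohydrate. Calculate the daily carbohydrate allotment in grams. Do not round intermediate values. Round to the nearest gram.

319 g/day

Convert to metric: weight = 219 ÷ 2.2 = 99.5455 kg; height = (4×12 + 10) × 2.54 = 58 × 2.54 = 147.32 cm.
LBM = 99.5455 × (1 − 0.13) = 86.6045 kg. Katch-McArdle: BMR = 370 + 21.6 × 86.6045 = 2240.6582 kcal/day.
TEE = 2240.6582 × 1.425 = 3192.9379 kcal/day.
Carbohydrate energy = 40% × 3192.9379 = 1277.1752 kcal.
Carbohydrate = 1277.1752 ÷ 4 kcal/g = 319.2938 g.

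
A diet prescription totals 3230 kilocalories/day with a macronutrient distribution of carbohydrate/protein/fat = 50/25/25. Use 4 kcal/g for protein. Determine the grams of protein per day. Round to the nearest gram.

202 g/day

Protein energy = 25% × 3230 = 807.5 kcal.
At 4 kcal/g: 807.5 ÷ 4 = 201.875 g.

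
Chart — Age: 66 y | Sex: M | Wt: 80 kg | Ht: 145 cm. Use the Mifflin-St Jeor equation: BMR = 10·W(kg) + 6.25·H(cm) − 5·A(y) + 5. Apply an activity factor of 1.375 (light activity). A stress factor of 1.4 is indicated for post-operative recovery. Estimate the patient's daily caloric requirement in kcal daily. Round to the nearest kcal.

2659 kcal daily

Mifflin-St Jeor (male): BMR = 10(80) + 6.25(145) − 5(66) + 5 = 800 + 906.25 − 330 + 5 = 1381.25 kcal/day.
TEE = BMR × activity factor = 1381.25 × 1.375 = 1899.2188 kcal/day.
Apply stress factor: 1899.2188 × 1.4 = 2658.9063 kcal/day.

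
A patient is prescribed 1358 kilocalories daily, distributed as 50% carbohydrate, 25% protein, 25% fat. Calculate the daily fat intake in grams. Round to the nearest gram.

38 g/day

Fat energy = 25% × 1358 = 339.5 kcal.
At 9 kcal/g: 339.5 ÷ 9 = 37.7222 g.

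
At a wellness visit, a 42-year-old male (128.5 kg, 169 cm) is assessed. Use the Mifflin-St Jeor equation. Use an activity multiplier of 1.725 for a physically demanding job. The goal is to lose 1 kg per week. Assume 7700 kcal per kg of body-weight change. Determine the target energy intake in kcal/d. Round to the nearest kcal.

Mifflin-St Jeor (male): BMR = 10(128.5) + 6.25(169) − 5(42) + 5 = 1285 + 1056.25 − 210 + 5 = 2136.25 kcal/day.
TEE = 2136.25 × 1.725 = 3685.0313 kcal/day.
Required daily deficit = 1 × 7700 ÷ 7 = 1100 kcal/day.
Target intake = 3685.0313 − 1100 = 2585.0313 kcal/day.

2585 kcal/d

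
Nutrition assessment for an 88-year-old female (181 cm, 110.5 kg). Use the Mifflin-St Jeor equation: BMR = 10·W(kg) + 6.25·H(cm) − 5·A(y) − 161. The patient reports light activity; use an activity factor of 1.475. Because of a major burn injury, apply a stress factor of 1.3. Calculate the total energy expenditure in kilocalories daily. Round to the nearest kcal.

3136 kilocalories daily

Mifflin-St Jeor (female): BMR = 10(110.5) + 6.25(181) − 5(88) − 161 = 1105 + 1131.25 − 440 − 161 = 1635.25 kcal/day.
TEE = BMR × activity factor = 1635.25 × 1.475 = 2411.9938 kcal/day.
Apply stress factor: 2411.9938 × 1.3 = 3135.5919 kcal/day.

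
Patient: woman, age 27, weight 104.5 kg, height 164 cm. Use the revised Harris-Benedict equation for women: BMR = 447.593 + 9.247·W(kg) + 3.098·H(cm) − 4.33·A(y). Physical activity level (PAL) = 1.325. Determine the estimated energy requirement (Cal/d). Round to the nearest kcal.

2392 Cal/d

Harris-Benedict: BMR = 447.593 + 9.247(104.5) + 3.098(164) − 4.33(27) = 1805.0665 kcal/day.
TEE = BMR × activity factor = 1805.0665 × 1.325 = 2391.7131 kcal/day.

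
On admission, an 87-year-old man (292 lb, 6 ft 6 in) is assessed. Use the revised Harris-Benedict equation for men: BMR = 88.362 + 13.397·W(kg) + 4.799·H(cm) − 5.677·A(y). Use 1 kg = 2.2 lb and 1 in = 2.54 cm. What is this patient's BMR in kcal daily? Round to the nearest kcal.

2323 kcal daily

Convert to metric: weight = 292 ÷ 2.2 = 132.7273 kg; height = (6×12 + 6) × 2.54 = 78 × 2.54 = 198.12 cm.
Harris-Benedict: BMR = 88.362 + 13.397(132.7273) + 4.799(198.12) − 5.677(87) = 2323.3882 kcal/day.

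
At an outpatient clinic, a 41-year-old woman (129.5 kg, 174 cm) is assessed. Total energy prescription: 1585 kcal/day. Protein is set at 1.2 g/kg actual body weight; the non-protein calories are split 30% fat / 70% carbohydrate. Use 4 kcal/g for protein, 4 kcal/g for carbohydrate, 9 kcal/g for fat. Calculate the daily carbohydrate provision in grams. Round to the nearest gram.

169 g/day

Protein = 1.2 × 129.5 = 155.4 g → 155.4 × 4 = 621.6 kcal.
Non-protein calories = 1585 − 621.6 = 963.4 kcal.
Fat: 30% × 963.4 = 289.02 kcal; carbohydrate: 674.38 kcal.
Carbohydrate: 674.38 kcal ÷ 4 kcal/g = 168.595 g.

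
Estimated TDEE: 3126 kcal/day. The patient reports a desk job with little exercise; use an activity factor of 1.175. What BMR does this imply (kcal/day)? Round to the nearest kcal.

2660 kcal/day

BMR = TEE ÷ activity factor = 3126 ÷ 1.175 = 2660.4255 kcal/day.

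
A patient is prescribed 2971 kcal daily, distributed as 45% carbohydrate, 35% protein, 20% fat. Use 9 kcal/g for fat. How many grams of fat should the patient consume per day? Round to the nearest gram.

Fat energy = 20% × 2971 = 594.2 kcal.
At 9 kcal/g: 594.2 ÷ 9 = 66.0222 g.

66 g/day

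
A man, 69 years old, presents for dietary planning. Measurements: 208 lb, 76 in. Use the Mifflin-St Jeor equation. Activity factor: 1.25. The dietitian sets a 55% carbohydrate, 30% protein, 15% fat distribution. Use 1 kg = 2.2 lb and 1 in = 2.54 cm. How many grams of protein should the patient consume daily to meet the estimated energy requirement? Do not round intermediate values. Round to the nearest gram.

170 g/day

Convert to metric: weight = 208 ÷ 2.2 = 94.5455 kg; height = 76 × 2.54 = 193.04 cm.
Mifflin-St Jeor (male): BMR = 10(94.5455) + 6.25(193.04) − 5(69) + 5 = 945.4545 + 1206.5 − 345 + 5 = 1811.9545 kcal/day.
TEE = 1811.9545 × 1.25 = 2264.9432 kcal/day.
Protein energy = 30% × 2264.9432 = 679.483 kcal.
Protein = 679.483 ÷ 4 kcal/g = 169.8707 g.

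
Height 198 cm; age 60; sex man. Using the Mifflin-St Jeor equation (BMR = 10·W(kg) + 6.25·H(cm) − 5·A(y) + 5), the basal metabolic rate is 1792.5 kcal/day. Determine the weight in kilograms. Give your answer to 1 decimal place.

1792.5 = 10·W + 6.25(198) − 5(60) + 5
10·W = 1792.5 − 942.5 = 850, so W = 85 kg.

85.0 kg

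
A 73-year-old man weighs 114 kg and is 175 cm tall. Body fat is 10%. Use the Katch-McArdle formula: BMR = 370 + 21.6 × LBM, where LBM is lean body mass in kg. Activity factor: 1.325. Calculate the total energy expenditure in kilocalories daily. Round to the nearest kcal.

3427 kilocalories daily

LBM = 114 × (1 − 0.1) = 102.6 kg. Katch-McArdle: BMR = 370 + 21.6 × 102.6 = 2586.16 kcal/day.
TEE = BMR × activity factor = 2586.16 × 1.325 = 3426.662 kcal/day.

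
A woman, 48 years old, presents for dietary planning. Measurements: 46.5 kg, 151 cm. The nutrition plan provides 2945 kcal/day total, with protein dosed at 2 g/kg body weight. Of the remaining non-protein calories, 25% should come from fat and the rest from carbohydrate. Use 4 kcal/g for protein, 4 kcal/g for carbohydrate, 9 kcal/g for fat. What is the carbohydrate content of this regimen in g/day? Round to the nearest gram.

482 g/day

Protein = 2 × 46.5 = 93 g → 93 × 4 = 372 kcal.
Non-protein calories = 2945 − 372 = 2573 kcal.
Fat: 25% × 2573 = 643.25 kcal; carbohydrate: 1929.75 kcal.
Carbohydrate: 1929.75 kcal ÷ 4 kcal/g = 482.4375 g.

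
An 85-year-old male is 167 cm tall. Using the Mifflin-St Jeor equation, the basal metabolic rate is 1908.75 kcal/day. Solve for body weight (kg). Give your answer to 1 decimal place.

128.5 kg

1908.75 = 10·W + 6.25(167) − 5(85) + 5
10·W = 1908.75 − 623.75 = 1285, so W = 128.5 kg.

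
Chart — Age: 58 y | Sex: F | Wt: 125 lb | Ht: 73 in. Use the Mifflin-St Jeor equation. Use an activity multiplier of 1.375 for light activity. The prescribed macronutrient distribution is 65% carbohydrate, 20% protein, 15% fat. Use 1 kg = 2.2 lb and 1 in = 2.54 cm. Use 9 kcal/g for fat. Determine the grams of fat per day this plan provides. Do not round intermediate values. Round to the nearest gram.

29 g/day

Convert to metric: weight = 125 ÷ 2.2 = 56.8182 kg; height = 73 × 2.54 = 185.42 cm.
Mifflin-St Jeor (female): BMR = 10(56.8182) + 6.25(185.42) − 5(58) − 161 = 568.1818 + 1158.875 − 290 − 161 = 1276.0568 kcal/day.
TEE = 1276.0568 × 1.375 = 1754.5781 kcal/day.
Fat energy = 15% × 1754.5781 = 263.1867 kcal.
Fat = 263.1867 ÷ 9 kcal/g = 29.243 g.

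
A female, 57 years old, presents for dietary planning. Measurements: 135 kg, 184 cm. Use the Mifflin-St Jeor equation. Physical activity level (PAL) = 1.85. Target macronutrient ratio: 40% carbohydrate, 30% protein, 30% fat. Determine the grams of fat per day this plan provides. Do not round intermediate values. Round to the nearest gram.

127 g/day

Mifflin-St Jeor (female): BMR = 10(135) + 6.25(184) − 5(57) − 161 = 1350 + 1150 − 285 − 161 = 2054 kcal/day.
TEE = 2054 × 1.85 = 3799.9 kcal/day.
Fat energy = 30% × 3799.9 = 1139.97 kcal.
Fat = 1139.97 ÷ 9 kcal/g = 126.6633 g.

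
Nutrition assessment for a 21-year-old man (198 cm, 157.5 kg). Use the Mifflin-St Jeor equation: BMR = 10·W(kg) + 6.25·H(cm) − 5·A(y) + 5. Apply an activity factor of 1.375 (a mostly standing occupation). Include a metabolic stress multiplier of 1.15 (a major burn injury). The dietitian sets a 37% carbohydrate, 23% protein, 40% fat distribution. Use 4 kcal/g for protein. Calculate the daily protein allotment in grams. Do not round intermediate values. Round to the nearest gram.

Mifflin-St Jeor (male): BMR = 10(157.5) + 6.25(198) − 5(21) + 5 = 1575 + 1237.5 − 105 + 5 = 2712.5 kcal/day.
TEE = 2712.5 × 1.375 = 3729.6875 kcal/day.
With stress factor 1.15: 3729.6875 × 1.15 = 4289.1406 kcal/day.
Protein energy = 23% × 4289.1406 = 986.5023 kcal.
Protein = 986.5023 ÷ 4 kcal/g = 246.6256 g.

247 g/day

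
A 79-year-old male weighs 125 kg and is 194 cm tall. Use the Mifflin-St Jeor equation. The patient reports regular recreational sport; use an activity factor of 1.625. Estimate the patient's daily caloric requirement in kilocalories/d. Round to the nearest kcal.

3368 kilocalories/d

Mifflin-St Jeor (male): BMR = 10(125) + 6.25(194) − 5(79) + 5 = 1250 + 1212.5 − 395 + 5 = 2072.5 kcal/day.
TEE = BMR × activity factor = 2072.5 × 1.625 = 3367.8125 kcal/day.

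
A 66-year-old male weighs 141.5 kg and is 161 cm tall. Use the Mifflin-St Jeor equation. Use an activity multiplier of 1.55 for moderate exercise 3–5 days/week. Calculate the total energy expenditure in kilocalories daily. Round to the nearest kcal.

3249 kilocalories daily

Mifflin-St Jeor (male): BMR = 10(141.5) + 6.25(161) − 5(66) + 5 = 1415 + 1006.25 − 330 + 5 = 2096.25 kcal/day.
TEE = BMR × activity factor = 2096.25 × 1.55 = 3249.1875 kcal/day.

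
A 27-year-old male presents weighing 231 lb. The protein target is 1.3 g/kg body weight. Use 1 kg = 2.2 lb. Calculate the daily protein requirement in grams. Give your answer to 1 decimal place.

136.5 g/day

Weight in kg = 231 ÷ 2.2 = 105 kg.
Protein = 1.3 g/kg × 105 kg = 136.5 g/day.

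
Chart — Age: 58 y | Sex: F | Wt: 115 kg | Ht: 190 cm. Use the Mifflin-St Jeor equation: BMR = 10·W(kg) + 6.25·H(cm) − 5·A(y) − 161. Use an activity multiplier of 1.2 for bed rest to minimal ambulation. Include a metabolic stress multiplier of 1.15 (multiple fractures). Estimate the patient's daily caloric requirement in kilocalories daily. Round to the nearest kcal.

2603 kilocalories daily

Mifflin-St Jeor (female): BMR = 10(115) + 6.25(190) − 5(58) − 161 = 1150 + 1187.5 − 290 − 161 = 1886.5 kcal/day.
TEE = BMR × activity factor = 1886.5 × 1.2 = 2263.8 kcal/day.
Apply stress factor: 2263.8 × 1.15 = 2603.37 kcal/day.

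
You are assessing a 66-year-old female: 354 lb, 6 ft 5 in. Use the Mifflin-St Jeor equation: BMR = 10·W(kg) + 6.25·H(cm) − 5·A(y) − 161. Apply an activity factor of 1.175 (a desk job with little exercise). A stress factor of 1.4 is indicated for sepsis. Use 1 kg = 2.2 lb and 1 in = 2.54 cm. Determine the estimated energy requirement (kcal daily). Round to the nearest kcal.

Convert to metric: weight = 354 ÷ 2.2 = 160.9091 kg; height = (6×12 + 5) × 2.54 = 77 × 2.54 = 195.58 cm.
Mifflin-St Jeor (female): BMR = 10(160.9091) + 6.25(195.58) − 5(66) − 161 = 1609.0909 + 1222.375 − 330 − 161 = 2340.4659 kcal/day.
TEE = BMR × activity factor = 2340.4659 × 1.175 = 2750.0474 kcal/day.
Apply stress factor: 2750.0474 × 1.4 = 3850.0664 kcal/day.

3850 kcal daily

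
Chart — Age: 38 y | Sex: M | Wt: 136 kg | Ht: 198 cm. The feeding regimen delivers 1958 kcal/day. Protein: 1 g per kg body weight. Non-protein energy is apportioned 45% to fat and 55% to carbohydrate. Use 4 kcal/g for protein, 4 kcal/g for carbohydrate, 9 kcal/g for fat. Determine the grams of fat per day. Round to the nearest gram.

Protein = 1 × 136 = 136 g → 136 × 4 = 544 kcal.
Non-protein calories = 1958 − 544 = 1414 kcal.
Fat: 45% × 1414 = 636.3 kcal; carbohydrate: 777.7 kcal.
Fat: 636.3 kcal ÷ 9 kcal/g = 70.7 g.

71 g/day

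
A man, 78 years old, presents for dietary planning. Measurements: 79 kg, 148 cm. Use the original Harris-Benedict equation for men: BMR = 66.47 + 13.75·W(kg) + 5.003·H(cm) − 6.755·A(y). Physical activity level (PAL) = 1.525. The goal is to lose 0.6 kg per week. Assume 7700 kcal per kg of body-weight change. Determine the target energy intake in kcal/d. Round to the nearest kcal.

1424 kcal/d

Harris-Benedict: BMR = 66.47 + 13.75(79) + 5.003(148) − 6.755(78) = 1366.274 kcal/day.
TEE = 1366.274 × 1.525 = 2083.5679 kcal/day.
Required daily deficit = 0.6 × 7700 ÷ 7 = 660 kcal/day.
Target intake = 2083.5679 − 660 = 1423.5679 kcal/day.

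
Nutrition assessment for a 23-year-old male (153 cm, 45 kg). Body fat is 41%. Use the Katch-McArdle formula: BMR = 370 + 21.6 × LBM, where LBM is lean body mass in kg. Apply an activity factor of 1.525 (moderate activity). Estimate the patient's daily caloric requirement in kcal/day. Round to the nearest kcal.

LBM = 45 × (1 − 0.41) = 26.55 kg. Katch-McArdle: BMR = 370 + 21.6 × 26.55 = 943.48 kcal/day.
TEE = BMR × activity factor = 943.48 × 1.525 = 1438.807 kcal/day.

1439 kcal/day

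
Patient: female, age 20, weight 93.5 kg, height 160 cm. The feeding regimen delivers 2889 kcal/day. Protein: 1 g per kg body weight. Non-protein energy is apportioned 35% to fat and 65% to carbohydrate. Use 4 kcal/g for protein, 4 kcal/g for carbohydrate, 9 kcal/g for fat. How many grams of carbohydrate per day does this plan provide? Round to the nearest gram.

Protein = 1 × 93.5 = 93.5 g → 93.5 × 4 = 374 kcal.
Non-protein calories = 2889 − 374 = 2515 kcal.
Fat: 35% × 2515 = 880.25 kcal; carbohydrate: 1634.75 kcal.
Carbohydrate: 1634.75 kcal ÷ 4 kcal/g = 408.6875 g.

409 g/day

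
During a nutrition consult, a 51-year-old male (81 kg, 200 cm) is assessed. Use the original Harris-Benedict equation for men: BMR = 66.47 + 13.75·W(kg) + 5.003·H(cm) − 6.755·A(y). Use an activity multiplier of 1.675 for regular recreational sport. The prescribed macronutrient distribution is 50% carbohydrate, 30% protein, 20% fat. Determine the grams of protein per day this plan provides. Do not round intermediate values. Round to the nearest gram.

231 g/day

Harris-Benedict: BMR = 66.47 + 13.75(81) + 5.003(200) − 6.755(51) = 1836.315 kcal/day.
TEE = 1836.315 × 1.675 = 3075.8276 kcal/day.
Protein energy = 30% × 3075.8276 = 922.7483 kcal.
Protein = 922.7483 ÷ 4 kcal/g = 230.6871 g.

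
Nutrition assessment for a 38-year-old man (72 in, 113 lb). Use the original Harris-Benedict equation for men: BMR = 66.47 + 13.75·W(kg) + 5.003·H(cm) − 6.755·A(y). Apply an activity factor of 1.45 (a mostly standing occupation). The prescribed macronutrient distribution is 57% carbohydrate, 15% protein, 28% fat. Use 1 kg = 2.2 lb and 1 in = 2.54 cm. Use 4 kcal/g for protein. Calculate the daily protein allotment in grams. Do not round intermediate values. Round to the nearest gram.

78 g/day

Convert to metric: weight = 113 ÷ 2.2 = 51.3636 kg; height = 72 × 2.54 = 182.88 cm.
Harris-Benedict: BMR = 66.47 + 13.75(51.3636) + 5.003(182.88) − 6.755(38) = 1430.9786 kcal/day.
TEE = 1430.9786 × 1.45 = 2074.919 kcal/day.
Protein energy = 15% × 2074.919 = 311.2379 kcal.
Protein = 311.2379 ÷ 4 kcal/g = 77.8095 g.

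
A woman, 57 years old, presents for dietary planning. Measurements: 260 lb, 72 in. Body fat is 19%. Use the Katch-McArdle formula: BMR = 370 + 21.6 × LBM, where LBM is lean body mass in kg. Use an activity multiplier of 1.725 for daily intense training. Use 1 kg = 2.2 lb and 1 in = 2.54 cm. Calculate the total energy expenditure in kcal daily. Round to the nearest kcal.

Convert to metric: weight = 260 ÷ 2.2 = 118.1818 kg; height = 72 × 2.54 = 182.88 cm.
LBM = 118.1818 × (1 − 0.19) = 95.7273 kg. Katch-McArdle: BMR = 370 + 21.6 × 95.7273 = 2437.7091 kcal/day.
TEE = BMR × activity factor = 2437.7091 × 1.725 = 4205.0482 kcal/day.

4205 kcal daily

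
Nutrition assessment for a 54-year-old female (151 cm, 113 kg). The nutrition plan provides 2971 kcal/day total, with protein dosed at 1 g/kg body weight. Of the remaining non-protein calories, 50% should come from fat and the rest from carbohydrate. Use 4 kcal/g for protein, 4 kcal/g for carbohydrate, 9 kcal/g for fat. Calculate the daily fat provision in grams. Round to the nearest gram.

Protein = 1 × 113 = 113 g → 113 × 4 = 452 kcal.
Non-protein calories = 2971 − 452 = 2519 kcal.
Fat: 50% × 2519 = 1259.5 kcal; carbohydrate: 1259.5 kcal.
Fat: 1259.5 kcal ÷ 9 kcal/g = 139.9444 g.

140 g/day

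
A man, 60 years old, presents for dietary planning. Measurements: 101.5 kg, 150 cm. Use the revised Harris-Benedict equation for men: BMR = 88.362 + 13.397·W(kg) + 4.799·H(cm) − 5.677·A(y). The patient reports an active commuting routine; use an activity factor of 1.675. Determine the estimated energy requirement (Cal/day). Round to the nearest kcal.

3061 Cal/day

Harris-Benedict: BMR = 88.362 + 13.397(101.5) + 4.799(150) − 5.677(60) = 1827.3875 kcal/day.
TEE = BMR × activity factor = 1827.3875 × 1.675 = 3060.8741 kcal/day.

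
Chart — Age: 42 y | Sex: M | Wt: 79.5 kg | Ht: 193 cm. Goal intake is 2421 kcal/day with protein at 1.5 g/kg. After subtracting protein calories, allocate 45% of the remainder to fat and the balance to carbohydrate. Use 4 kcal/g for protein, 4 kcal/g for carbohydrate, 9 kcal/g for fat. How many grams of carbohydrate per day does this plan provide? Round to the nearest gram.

Protein = 1.5 × 79.5 = 119.25 g → 119.25 × 4 = 477 kcal.
Non-protein calories = 2421 − 477 = 1944 kcal.
Fat: 45% × 1944 = 874.8 kcal; carbohydrate: 1069.2 kcal.
Carbohydrate: 1069.2 kcal ÷ 4 kcal/g = 267.3 g.

267 g/day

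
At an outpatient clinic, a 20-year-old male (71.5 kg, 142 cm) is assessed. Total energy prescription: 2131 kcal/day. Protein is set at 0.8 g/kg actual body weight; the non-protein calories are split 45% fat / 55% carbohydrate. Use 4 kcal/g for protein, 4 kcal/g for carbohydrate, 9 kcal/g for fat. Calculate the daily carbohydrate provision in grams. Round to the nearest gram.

262 g/day

Protein = 0.8 × 71.5 = 57.2 g → 57.2 × 4 = 228.8 kcal.
Non-protein calories = 2131 − 228.8 = 1902.2 kcal.
Fat: 45% × 1902.2 = 855.99 kcal; carbohydrate: 1046.21 kcal.
Carbohydrate: 1046.21 kcal ÷ 4 kcal/g = 261.5525 g.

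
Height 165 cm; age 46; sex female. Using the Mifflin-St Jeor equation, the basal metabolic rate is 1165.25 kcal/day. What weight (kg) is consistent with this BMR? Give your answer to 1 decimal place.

52.5 kg

1165.25 = 10·W + 6.25(165) − 5(46) − 161
10·W = 1165.25 − 640.25 = 525, so W = 52.5 kg.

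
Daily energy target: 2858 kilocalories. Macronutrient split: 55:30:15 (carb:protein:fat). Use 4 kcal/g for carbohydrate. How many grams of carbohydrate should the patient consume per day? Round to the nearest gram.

393 g/day

Carbohydrate energy = 55% × 2858 = 1571.9 kcal.
At 4 kcal/g: 1571.9 ÷ 4 = 392.975 g.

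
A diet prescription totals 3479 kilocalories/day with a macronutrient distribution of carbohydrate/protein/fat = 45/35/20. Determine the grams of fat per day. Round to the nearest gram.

Fat energy = 20% × 3479 = 695.8 kcal.
At 9 kcal/g: 695.8 ÷ 9 = 77.3111 g.

77 g/day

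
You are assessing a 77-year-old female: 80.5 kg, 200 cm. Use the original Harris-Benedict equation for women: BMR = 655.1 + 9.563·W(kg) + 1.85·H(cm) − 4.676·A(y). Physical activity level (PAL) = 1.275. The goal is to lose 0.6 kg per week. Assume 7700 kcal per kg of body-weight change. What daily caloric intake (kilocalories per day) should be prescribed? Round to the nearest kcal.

1169 kilocalories per day

Harris-Benedict: BMR = 655.1 + 9.563(80.5) + 1.85(200) − 4.676(77) = 1434.8695 kcal/day.
TEE = 1434.8695 × 1.275 = 1829.4586 kcal/day.
Required daily deficit = 0.6 × 7700 ÷ 7 = 660 kcal/day.
Target intake = 1829.4586 − 660 = 1169.4586 kcal/day.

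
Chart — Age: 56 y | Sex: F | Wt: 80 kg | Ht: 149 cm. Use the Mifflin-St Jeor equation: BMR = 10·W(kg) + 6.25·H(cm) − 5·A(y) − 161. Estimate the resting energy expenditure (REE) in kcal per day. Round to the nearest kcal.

Mifflin-St Jeor (female): BMR = 10(80) + 6.25(149) − 5(56) − 161 = 800 + 931.25 − 280 − 161 = 1290.25 kcal/day.

1290 kcal per day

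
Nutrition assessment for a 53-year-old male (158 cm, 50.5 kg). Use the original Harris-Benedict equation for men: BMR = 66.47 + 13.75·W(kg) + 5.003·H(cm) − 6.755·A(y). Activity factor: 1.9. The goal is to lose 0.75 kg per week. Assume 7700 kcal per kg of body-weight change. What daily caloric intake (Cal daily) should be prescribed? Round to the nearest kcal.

1442 Cal daily

Harris-Benedict: BMR = 66.47 + 13.75(50.5) + 5.003(158) − 6.755(53) = 1193.304 kcal/day.
TEE = 1193.304 × 1.9 = 2267.2776 kcal/day.
Required daily deficit = 0.75 × 7700 ÷ 7 = 825 kcal/day.
Target intake = 2267.2776 − 825 = 1442.2776 kcal/day.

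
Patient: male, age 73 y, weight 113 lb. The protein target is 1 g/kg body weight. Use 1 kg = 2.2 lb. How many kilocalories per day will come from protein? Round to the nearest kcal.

Weight in kg = 113 ÷ 2.2 = 51.3636 kg.
Protein = 1 g/kg × 51.3636 kg = 51.3636 g/day.
Protein energy = 51.3636 g × 4 kcal/g = 205.4545 kcal/day.

205 kcal/day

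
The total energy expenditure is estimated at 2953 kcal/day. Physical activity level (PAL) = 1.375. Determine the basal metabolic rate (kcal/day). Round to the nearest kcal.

2148 kcal/day

BMR = TEE ÷ activity factor = 2953 ÷ 1.375 = 2147.6364 kcal/day.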